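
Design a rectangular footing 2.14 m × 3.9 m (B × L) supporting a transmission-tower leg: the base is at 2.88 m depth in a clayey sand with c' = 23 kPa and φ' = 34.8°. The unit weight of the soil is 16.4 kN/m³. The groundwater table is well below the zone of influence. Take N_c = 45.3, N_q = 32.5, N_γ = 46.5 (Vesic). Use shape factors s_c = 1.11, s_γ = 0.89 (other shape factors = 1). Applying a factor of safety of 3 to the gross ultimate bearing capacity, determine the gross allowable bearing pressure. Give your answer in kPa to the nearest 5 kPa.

q_all ≈ 1140 kPa

Overburden at base level: q = 16.4 × 2.88 = 47.232 kPa.
Cohesion term c·N_c·s_c = 23 × 45.3 × 1.11 = 1156.5 kPa; surcharge term q·N_q = 47.232 × 32.5 = 1535 kPa; self-weight term 0.5·γ·B·N_γ·s_γ = 0.5 × 16.4 × 2.14 × 46.5 × 0.89 = 726.22 kPa.
q_ult = 1156.5 + 1535 + 726.22 = 3417.8 kPa.
q_all = q_ult / FS = 3417.8 / 3 = 1139.3 kPa.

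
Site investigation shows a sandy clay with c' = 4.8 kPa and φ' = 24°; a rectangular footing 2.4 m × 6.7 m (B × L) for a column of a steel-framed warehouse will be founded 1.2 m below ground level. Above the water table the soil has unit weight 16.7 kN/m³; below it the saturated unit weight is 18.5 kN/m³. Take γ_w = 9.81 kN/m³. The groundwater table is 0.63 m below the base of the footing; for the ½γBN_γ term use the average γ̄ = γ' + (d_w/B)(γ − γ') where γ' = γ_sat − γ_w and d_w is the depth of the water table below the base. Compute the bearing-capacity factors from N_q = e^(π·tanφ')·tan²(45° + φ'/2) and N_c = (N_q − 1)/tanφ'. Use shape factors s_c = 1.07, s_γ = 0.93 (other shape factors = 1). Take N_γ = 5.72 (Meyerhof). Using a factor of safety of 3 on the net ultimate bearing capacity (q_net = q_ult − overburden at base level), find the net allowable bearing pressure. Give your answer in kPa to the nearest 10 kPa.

q_all(net) ≈ 110 kPa

N_q = e^(π·tan24°)·tan²(57°) = 9.6; N_c = (N_q − 1)/tanφ' = 19.32.
q = γ·D_f = 16.7 × 1.2 = 20.04 kPa.
γ' = 8.69 kN/m³; averaging over the depth B below the base, γ̄ = γ' + (d_w/B)(γ − γ') = 10.793 kN/m³.
c·N_c·s_c = 4.8 × 19.324 × 1.07 = 99.246 kPa
q·N_q = 20.04 × 9.6034 = 192.45 kPa
0.5·γ·B·N_γ·s_γ = 0.5 × 10.793 × 2.4 × 5.72 × 0.93 = 68.895 kPa
q_ult = 99.246 + 192.45 + 68.895 = 360.59 kPa.
q_net = 360.59 − 20.04 = 340.55 kPa.
q_all(net) = 340.55 / 3 = 113.52 kPa.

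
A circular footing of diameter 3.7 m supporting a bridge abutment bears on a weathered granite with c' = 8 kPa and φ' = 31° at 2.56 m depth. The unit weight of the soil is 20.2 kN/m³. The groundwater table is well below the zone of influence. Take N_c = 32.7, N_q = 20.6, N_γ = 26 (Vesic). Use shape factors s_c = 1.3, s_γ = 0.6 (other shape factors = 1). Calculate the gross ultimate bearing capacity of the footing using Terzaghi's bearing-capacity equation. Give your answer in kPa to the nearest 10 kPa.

q_ult ≈ 1990 kPa

Effective surcharge at the founding depth q = γ·D_f = 20.2 × 2.56 = 51.712 kPa.
q_ult = c·N_c·s_c + q·N_q + 0.5·γ·B·N_γ·s_γ
     = 8 × 32.7 × 1.3 + 51.712 × 20.6 + 0.5 × 20.2 × 3.7 × 26 × 0.6
     = 340.08 + 1065.3 + 582.97 = 1988.3 kPa.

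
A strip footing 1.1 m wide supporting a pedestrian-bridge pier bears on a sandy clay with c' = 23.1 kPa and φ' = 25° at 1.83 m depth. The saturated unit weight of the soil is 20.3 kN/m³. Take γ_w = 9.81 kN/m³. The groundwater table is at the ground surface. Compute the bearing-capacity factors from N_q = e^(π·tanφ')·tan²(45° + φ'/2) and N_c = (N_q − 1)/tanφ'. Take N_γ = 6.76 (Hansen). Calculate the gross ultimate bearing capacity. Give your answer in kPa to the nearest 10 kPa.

q_ult ≈ 720 kPa

tan25° = 0.4663, so N_q = e^(π×0.4663)·tan²(57.5°) = 4.327 × 2.464 = 10.66.
N_c = (10.66 − 1)/tan25° = 20.72.
Water table at ground surface, so effective unit weight γ' = 20.3 − 9.81 = 10.49 kN/m³ is used throughout; overburden q = 10.49 × 1.83 = 19.197 kPa; the same γ' applies in the ½γBN_γ term.
Cohesion term c·N_c = 23.1 × 20.721 = 478.64 kPa; surcharge term q·N_q = 19.197 × 10.662 = 204.68 kPa; self-weight term 0.5·γ·B·N_γ = 0.5 × 10.49 × 1.1 × 6.76 = 39.002 kPa.
q_ult = 478.64 + 204.68 + 39.002 = 722.32 kPa.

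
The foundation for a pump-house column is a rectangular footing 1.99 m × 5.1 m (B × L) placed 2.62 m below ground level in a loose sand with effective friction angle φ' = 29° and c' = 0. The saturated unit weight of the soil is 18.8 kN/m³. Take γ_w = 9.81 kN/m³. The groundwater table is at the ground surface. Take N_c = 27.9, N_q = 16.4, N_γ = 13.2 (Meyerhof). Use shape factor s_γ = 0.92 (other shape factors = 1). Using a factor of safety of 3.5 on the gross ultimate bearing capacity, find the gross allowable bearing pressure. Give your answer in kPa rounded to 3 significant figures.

With the water table at the surface the whole profile is submerged: γ' = 18.8 − 9.81 = 8.99 kN/m³, so q = γ'·D_f = 23.554 kPa; the same γ' applies in the ½γBN_γ term.
q_ult = q·N_q + 0.5·γ·B·N_γ·s_γ
     = 23.554 × 16.4 + 0.5 × 8.99 × 1.99 × 13.2 × 0.92
     = 386.28 + 108.63 = 494.91 kPa.
q_all = 494.91 / 3.5 = 141.4 kPa.

q_all ≈ 141 kPa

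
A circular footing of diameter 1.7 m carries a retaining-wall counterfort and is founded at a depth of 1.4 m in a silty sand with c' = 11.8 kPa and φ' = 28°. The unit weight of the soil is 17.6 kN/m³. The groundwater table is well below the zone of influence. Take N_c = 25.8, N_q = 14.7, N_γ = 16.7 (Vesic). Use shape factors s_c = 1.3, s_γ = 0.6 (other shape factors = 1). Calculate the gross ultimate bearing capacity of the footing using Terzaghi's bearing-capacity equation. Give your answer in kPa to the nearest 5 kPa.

q_ult ≈ 910 kPa

Overburden at base level: q = 17.6 × 1.4 = 24.64 kPa.
Cohesion term c·N_c·s_c = 11.8 × 25.8 × 1.3 = 395.77 kPa; surcharge term q·N_q = 24.64 × 14.7 = 362.21 kPa; self-weight term 0.5·γ·B·N_γ·s_γ = 0.5 × 17.6 × 1.7 × 16.7 × 0.6 = 149.9 kPa.
q_ult = 395.77 + 362.21 + 149.9 = 907.88 kPa.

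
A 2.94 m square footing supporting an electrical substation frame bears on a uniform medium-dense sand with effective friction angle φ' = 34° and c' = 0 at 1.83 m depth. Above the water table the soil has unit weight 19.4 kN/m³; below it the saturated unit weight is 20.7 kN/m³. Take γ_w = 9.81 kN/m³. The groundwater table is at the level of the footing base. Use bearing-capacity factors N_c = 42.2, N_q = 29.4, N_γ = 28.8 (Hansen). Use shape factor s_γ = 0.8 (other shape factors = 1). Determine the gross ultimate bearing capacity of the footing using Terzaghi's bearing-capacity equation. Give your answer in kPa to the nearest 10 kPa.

q_ult ≈ 1410 kPa

Overburden at base level: q = 19.4 × 1.83 = 35.502 kPa.
Below the base the soil is submerged, so the ½γBN_γ term uses γ' = 20.7 − 9.81 = 10.89 kN/m³.
Surcharge term q·N_q = 35.502 × 29.4 = 1043.8 kPa; self-weight term 0.5·γ·B·N_γ·s_γ = 0.5 × 10.89 × 2.94 × 28.8 × 0.8 = 368.83 kPa.
q_ult = 1043.8 + 368.83 = 1412.6 kPa.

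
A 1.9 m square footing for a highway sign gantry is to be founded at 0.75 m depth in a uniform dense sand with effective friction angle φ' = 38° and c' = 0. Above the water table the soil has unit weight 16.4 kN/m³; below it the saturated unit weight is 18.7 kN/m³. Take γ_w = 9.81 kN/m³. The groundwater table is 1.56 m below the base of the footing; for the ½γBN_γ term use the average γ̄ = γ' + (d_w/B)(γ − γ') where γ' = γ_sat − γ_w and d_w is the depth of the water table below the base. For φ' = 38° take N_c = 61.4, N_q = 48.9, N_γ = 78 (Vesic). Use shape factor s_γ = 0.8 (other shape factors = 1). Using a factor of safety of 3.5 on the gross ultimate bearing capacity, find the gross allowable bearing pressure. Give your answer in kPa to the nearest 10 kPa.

q_all ≈ 430 kPa

Effective surcharge at the founding depth q = γ·D_f = 16.4 × 0.75 = 12.3 kPa.
With d_w = 1.56 m < B, γ̄ = 8.89 + (1.56/1.9) × (16.4 − 8.89) = 15.056 kN/m³.
q_ult = q·N_q + 0.5·γ·B·N_γ·s_γ
     = 12.3 × 48.9 + 0.5 × 15.056 × 1.9 × 78 × 0.8
     = 601.47 + 892.53 = 1494 kPa.
q_all = 1494 / 3.5 = 426.86 kPa.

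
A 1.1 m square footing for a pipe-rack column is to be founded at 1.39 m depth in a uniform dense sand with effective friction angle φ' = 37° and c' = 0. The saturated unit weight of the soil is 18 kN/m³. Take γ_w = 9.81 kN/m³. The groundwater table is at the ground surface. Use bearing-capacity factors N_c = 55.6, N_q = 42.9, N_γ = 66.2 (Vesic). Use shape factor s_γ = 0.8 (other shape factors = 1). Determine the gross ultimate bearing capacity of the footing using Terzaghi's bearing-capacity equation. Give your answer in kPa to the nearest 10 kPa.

q_ult ≈ 730 kPa

γ' = 18 − 9.81 = 8.19 kN/m³ (submerged throughout). q = 8.19 × 1.39 = 11.384 kPa; the same γ' applies in the ½γBN_γ term.
q·N_q = 11.384 × 42.9 = 488.38 kPa
0.5·γ·B·N_γ·s_γ = 0.5 × 8.19 × 1.1 × 66.2 × 0.8 = 238.56 kPa
q_ult = 488.38 + 238.56 = 726.94 kPa.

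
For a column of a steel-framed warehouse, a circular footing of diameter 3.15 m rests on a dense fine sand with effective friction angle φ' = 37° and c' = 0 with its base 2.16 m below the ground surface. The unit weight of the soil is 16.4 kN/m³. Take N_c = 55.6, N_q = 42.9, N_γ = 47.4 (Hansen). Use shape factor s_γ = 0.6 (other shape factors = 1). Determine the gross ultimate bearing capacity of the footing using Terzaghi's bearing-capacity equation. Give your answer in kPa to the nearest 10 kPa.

Overburden at base level: q = 16.4 × 2.16 = 35.424 kPa.
Surcharge term q·N_q = 35.424 × 42.9 = 1519.7 kPa; self-weight term 0.5·γ·B·N_γ·s_γ = 0.5 × 16.4 × 3.15 × 47.4 × 0.6 = 734.61 kPa.
q_ult = 1519.7 + 734.61 = 2254.3 kPa.

q_ult ≈ 2250 kPa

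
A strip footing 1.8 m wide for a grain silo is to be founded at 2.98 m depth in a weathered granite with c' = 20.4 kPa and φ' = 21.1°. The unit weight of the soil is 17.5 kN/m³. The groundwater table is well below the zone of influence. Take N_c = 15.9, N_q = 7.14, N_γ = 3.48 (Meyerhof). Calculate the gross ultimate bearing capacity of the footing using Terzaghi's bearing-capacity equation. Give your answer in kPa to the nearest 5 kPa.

Overburden at base level: q = 17.5 × 2.98 = 52.15 kPa.
Cohesion term c·N_c = 20.4 × 15.9 = 324.36 kPa; surcharge term q·N_q = 52.15 × 7.14 = 372.35 kPa; self-weight term 0.5·γ·B·N_γ = 0.5 × 17.5 × 1.8 × 3.48 = 54.81 kPa.
q_ult = 324.36 + 372.35 + 54.81 = 751.52 kPa.

q_ult ≈ 750 kPa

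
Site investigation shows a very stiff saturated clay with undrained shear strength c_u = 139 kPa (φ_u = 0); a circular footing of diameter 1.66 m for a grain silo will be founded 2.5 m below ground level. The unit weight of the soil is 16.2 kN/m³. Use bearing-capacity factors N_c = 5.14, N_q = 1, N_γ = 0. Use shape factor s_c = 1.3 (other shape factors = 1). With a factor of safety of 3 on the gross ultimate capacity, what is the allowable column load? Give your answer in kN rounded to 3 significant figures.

P_all ≈ 699 kN

q = γ·D_f = 16.2 × 2.5 = 40.5 kPa.
c·N_c·s_c = 139 × 5.14 × 1.3 = 928.8 kPa
q·N_q = 40.5 × 1 = 40.5 kPa
q_ult = 928.8 + 40.5 = 969.3 kPa.
Gross allowable pressure q_all = 969.3 / 3 = 323.1 kPa.
Footing area = 2.1642 m², so allowable column load = 323.1 × 2.1642 = 699.25 kN.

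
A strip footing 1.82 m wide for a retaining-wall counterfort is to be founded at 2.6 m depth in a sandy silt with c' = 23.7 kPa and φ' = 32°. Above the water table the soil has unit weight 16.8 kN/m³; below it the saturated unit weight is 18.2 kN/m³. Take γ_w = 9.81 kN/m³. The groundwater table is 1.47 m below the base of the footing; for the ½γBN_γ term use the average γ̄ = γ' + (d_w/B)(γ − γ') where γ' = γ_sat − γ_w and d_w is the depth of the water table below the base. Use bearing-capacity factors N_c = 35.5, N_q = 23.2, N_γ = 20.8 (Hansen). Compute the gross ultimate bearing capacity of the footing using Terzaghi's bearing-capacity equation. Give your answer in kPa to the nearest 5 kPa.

Effective surcharge at the founding depth q = γ·D_f = 16.8 × 2.6 = 43.68 kPa.
With d_w = 1.47 m < B, γ̄ = 8.39 + (1.47/1.82) × (16.8 − 8.39) = 15.183 kN/m³.
q_ult = c·N_c + q·N_q + 0.5·γ·B·N_γ
     = 23.7 × 35.5 + 43.68 × 23.2 + 0.5 × 15.183 × 1.82 × 20.8
     = 841.35 + 1013.4 + 287.38 = 2142.1 kPa.

q_ult ≈ 2140 kPa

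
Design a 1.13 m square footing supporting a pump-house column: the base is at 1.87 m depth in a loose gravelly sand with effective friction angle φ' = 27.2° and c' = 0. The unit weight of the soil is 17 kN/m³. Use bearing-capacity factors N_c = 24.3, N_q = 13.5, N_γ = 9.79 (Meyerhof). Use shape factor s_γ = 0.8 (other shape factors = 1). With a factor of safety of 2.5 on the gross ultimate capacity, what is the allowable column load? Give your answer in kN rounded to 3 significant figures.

Overburden at base level: q = 17 × 1.87 = 31.79 kPa.
Surcharge term q·N_q = 31.79 × 13.5 = 429.17 kPa; self-weight term 0.5·γ·B·N_γ·s_γ = 0.5 × 17 × 1.13 × 9.79 × 0.8 = 75.226 kPa.
q_ult = 429.17 + 75.226 = 504.39 kPa.
Gross allowable pressure q_all = 504.39 / 2.5 = 201.76 kPa.
Footing area = 1.2769 m², so allowable column load = 201.76 × 1.2769 = 257.62 kN.

P_all ≈ 258 kN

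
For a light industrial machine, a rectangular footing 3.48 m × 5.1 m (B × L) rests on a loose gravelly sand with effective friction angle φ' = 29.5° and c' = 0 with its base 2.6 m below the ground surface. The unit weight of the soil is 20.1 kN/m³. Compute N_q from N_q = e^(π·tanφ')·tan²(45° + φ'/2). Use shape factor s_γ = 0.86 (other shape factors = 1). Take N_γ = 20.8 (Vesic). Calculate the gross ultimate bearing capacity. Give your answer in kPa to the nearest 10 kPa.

q_ult ≈ 1530 kPa

tan29.5° = 0.5658, so N_q = e^(π×0.5658)·tan²(59.75°) = 5.915 × 2.94 = 17.39.
q = γ·D_f = 20.1 × 2.6 = 52.26 kPa.
q·N_q = 52.26 × 17.391 = 908.84 kPa
0.5·γ·B·N_γ·s_γ = 0.5 × 20.1 × 3.48 × 20.8 × 0.86 = 625.61 kPa
q_ult = 908.84 + 625.61 = 1534.5 kPa.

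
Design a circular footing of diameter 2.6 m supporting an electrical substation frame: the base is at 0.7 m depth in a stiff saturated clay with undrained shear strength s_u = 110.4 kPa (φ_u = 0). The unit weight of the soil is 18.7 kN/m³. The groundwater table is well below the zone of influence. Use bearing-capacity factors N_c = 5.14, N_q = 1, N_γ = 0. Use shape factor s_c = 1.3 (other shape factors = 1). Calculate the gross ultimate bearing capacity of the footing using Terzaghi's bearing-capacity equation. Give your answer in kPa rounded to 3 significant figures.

q_ult ≈ 751 kPa

Effective surcharge at the founding depth q = γ·D_f = 18.7 × 0.7 = 13.09 kPa.
q_ult = c·N_c·s_c + q·N_q
     = 110.4 × 5.14 × 1.3 + 13.09 × 1
     = 737.69 + 13.09 = 750.78 kPa.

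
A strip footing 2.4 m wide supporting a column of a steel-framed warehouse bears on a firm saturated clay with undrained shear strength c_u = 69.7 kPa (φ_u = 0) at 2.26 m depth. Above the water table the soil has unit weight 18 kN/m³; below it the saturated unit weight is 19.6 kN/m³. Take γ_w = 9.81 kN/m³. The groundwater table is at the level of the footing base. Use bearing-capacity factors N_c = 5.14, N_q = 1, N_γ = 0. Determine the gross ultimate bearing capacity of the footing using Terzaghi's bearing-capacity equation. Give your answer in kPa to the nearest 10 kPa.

q = γ·D_f = 18 × 2.26 = 40.68 kPa.
c·N_c = 69.7 × 5.14 = 358.26 kPa
q·N_q = 40.68 × 1 = 40.68 kPa
q_ult = 358.26 + 40.68 = 398.94 kPa.

q_ult ≈ 400 kPa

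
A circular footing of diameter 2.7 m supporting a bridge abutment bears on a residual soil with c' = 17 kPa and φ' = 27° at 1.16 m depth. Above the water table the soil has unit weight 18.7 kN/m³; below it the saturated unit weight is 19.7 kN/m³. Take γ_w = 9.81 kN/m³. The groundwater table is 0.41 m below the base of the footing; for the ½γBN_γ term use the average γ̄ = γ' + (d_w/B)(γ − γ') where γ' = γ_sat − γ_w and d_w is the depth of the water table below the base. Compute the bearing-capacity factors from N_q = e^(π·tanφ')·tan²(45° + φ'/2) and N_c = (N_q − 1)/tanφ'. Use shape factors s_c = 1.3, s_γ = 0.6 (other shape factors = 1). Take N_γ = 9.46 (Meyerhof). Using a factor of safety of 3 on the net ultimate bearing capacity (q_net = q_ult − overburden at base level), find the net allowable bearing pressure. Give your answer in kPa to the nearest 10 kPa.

q_all(net) ≈ 290 kPa

N_q = e^(π·tan27°)·tan²(58.5°) = 13.2; N_c = (N_q − 1)/tanφ' = 23.94.
Overburden at base level: q = 18.7 × 1.16 = 21.692 kPa.
The water table is 0.41 m below the base (< B = 2.7 m), so the ½γBN_γ term uses γ̄ = γ' + (d_w/B)(γ − γ') = 9.89 + (0.41/2.7)(18.7 − 9.89) = 11.228 kN/m³.
Cohesion term c·N_c·s_c = 17 × 23.942 × 1.3 = 529.12 kPa; surcharge term q·N_q = 21.692 × 13.199 = 286.32 kPa; self-weight term 0.5·γ·B·N_γ·s_γ = 0.5 × 11.228 × 2.7 × 9.46 × 0.6 = 86.034 kPa.
q_ult = 529.12 + 286.32 + 86.034 = 901.47 kPa.
q_net = 901.47 − 21.692 = 879.78 kPa.
q_all(net) = 879.78 / 3 = 293.26 kPa.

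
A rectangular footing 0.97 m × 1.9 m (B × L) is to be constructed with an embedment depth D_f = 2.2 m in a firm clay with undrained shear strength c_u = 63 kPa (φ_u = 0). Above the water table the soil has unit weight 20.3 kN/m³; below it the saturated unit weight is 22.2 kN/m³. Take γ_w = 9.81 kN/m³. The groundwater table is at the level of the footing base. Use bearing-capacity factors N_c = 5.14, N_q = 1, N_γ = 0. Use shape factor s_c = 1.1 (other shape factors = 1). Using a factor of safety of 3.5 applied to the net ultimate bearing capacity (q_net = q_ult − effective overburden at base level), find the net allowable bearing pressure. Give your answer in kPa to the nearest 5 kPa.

Overburden at base level: q = 20.3 × 2.2 = 44.66 kPa.
Cohesion term c·N_c·s_c = 63 × 5.14 × 1.1 = 356.2 kPa; surcharge term q·N_q = 44.66 × 1 = 44.66 kPa.
q_ult = 356.2 + 44.66 = 400.86 kPa.
Net ultimate: q_net = 400.86 − 44.66 = 356.2 kPa.
q_all(net) = 356.2 / 3.5 = 101.77 kPa.

q_all(net) ≈ 100 kPa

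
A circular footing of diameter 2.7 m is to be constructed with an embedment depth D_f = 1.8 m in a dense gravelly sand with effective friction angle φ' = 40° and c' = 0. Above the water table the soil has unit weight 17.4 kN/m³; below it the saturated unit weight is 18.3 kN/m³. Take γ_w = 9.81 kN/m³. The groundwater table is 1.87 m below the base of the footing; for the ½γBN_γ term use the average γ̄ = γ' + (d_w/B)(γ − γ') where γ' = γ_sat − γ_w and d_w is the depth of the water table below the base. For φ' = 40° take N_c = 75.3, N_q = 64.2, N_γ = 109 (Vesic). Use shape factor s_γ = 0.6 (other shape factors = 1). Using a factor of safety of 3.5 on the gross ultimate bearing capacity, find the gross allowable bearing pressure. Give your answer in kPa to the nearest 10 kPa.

q_all ≈ 940 kPa

Effective surcharge at the founding depth q = γ·D_f = 17.4 × 1.8 = 31.32 kPa.
With d_w = 1.87 m < B, γ̄ = 8.49 + (1.87/2.7) × (17.4 − 8.49) = 14.661 kN/m³.
q_ult = q·N_q + 0.5·γ·B·N_γ·s_γ
     = 31.32 × 64.2 + 0.5 × 14.661 × 2.7 × 109 × 0.6
     = 2010.7 + 1294.4 = 3305.2 kPa.
q_all = 3305.2 / 3.5 = 944.33 kPa.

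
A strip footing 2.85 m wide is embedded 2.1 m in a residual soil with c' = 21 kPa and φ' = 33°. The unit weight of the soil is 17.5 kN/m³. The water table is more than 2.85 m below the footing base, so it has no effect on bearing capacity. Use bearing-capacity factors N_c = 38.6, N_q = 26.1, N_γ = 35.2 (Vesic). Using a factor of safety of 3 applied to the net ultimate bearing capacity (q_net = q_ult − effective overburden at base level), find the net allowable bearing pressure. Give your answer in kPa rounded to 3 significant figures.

q = γ·D_f = 17.5 × 2.1 = 36.75 kPa.
c·N_c = 21 × 38.6 = 810.6 kPa
q·N_q = 36.75 × 26.1 = 959.18 kPa
0.5·γ·B·N_γ = 0.5 × 17.5 × 2.85 × 35.2 = 877.8 kPa
q_ult = 810.6 + 959.18 + 877.8 = 2647.6 kPa.
Net ultimate: q_net = 2647.6 − 36.75 = 2610.8 kPa.
q_all(net) = 2610.8 / 3 = 870.28 kPa.

q_all(net) ≈ 870 kPa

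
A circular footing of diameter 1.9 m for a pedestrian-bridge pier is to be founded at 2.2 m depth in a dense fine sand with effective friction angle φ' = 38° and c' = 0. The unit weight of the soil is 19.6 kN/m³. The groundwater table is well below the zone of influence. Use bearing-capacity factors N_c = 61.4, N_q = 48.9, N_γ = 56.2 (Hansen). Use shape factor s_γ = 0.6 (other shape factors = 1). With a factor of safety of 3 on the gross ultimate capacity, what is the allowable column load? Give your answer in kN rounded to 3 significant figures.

q = γ·D_f = 19.6 × 2.2 = 43.12 kPa.
q·N_q = 43.12 × 48.9 = 2108.6 kPa
0.5·γ·B·N_γ·s_γ = 0.5 × 19.6 × 1.9 × 56.2 × 0.6 = 627.87 kPa
q_ult = 2108.6 + 627.87 = 2736.4 kPa.
Gross allowable pressure q_all = 2736.4 / 3 = 912.14 kPa.
Footing area = 2.8353 m², so allowable column load = 912.14 × 2.8353 = 2586.2 kN.

P_all ≈ 2590 kN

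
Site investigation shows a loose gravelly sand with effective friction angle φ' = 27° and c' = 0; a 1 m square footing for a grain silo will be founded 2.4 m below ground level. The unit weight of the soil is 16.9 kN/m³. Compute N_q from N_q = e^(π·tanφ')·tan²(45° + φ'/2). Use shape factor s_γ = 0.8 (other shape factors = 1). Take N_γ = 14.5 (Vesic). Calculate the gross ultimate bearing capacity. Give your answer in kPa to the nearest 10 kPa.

tan27° = 0.5095, so N_q = e^(π×0.5095)·tan²(58.5°) = 4.957 × 2.663 = 13.2.
Effective surcharge at the founding depth q = γ·D_f = 16.9 × 2.4 = 40.56 kPa.
q_ult = q·N_q + 0.5·γ·B·N_γ·s_γ
     = 40.56 × 13.199 + 0.5 × 16.9 × 1 × 14.5 × 0.8
     = 535.36 + 98.02 = 633.38 kPa.

q_ult ≈ 630 kPa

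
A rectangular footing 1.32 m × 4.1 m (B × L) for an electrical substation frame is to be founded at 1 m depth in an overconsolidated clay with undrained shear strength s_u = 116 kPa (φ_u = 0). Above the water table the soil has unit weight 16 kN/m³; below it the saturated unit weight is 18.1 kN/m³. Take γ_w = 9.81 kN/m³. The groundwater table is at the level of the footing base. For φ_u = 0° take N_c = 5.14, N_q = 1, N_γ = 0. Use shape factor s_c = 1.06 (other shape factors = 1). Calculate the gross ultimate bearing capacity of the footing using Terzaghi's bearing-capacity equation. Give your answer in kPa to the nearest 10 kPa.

q = γ·D_f = 16 × 1 = 16 kPa.
c·N_c·s_c = 116 × 5.14 × 1.06 = 632.01 kPa
q·N_q = 16 × 1 = 16 kPa
q_ult = 632.01 + 16 = 648.01 kPa.

q_ult ≈ 650 kPa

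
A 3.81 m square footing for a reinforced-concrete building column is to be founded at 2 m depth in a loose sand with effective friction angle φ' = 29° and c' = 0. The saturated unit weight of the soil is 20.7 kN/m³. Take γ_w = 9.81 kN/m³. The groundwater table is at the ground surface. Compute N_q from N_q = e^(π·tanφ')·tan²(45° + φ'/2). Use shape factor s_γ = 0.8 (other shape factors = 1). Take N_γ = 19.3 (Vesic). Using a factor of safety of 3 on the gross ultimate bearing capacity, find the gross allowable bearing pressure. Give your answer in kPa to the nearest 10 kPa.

N_q = e^(π·tan29°)·tan²(59.5°) = 16.44.
Water table at ground surface, so effective unit weight γ' = 20.7 − 9.81 = 10.89 kN/m³ is used throughout; overburden q = 10.89 × 2 = 21.78 kPa; the same γ' applies in the ½γBN_γ term.
Surcharge term q·N_q = 21.78 × 16.443 = 358.14 kPa; self-weight term 0.5·γ·B·N_γ·s_γ = 0.5 × 10.89 × 3.81 × 19.3 × 0.8 = 320.31 kPa.
q_ult = 358.14 + 320.31 = 678.44 kPa.
q_all = 678.44 / 3 = 226.15 kPa.

q_all ≈ 230 kPa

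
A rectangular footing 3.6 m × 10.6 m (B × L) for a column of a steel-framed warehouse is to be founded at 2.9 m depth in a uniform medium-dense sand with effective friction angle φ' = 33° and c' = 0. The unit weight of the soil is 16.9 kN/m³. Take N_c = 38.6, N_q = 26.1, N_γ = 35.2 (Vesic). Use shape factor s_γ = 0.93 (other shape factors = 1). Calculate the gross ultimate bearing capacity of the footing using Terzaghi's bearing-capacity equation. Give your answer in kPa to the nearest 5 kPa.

q_ult ≈ 2275 kPa

Overburden at base level: q = 16.9 × 2.9 = 49.01 kPa.
Surcharge term q·N_q = 49.01 × 26.1 = 1279.2 kPa; self-weight term 0.5·γ·B·N_γ·s_γ = 0.5 × 16.9 × 3.6 × 35.2 × 0.93 = 995.83 kPa.
q_ult = 1279.2 + 995.83 = 2275 kPa.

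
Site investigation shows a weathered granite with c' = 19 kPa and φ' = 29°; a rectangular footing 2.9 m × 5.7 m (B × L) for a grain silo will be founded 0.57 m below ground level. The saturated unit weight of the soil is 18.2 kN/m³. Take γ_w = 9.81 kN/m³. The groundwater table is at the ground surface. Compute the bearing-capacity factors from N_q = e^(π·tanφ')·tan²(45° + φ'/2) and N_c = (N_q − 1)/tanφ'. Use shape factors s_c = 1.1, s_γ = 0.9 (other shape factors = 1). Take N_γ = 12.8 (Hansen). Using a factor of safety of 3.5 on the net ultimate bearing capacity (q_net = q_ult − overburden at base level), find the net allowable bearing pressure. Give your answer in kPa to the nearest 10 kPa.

q_all(net) ≈ 230 kPa

N_q = e^(π·tan29°)·tan²(59.5°) = 16.44; N_c = (N_q − 1)/tanφ' = 27.86.
With the water table at the surface the whole profile is submerged: γ' = 18.2 − 9.81 = 8.39 kN/m³, so q = γ'·D_f = 4.7823 kPa; the same γ' applies in the ½γBN_γ term.
q_ult = c·N_c·s_c + q·N_q + 0.5·γ·B·N_γ·s_γ
     = 19 × 27.86 × 1.1 + 4.7823 × 16.443 + 0.5 × 8.39 × 2.9 × 12.8 × 0.9
     = 582.28 + 78.637 + 140.15 = 801.07 kPa.
q_net = 801.07 − 4.7823 = 796.28 kPa.
q_all(net) = 796.28 / 3.5 = 227.51 kPa.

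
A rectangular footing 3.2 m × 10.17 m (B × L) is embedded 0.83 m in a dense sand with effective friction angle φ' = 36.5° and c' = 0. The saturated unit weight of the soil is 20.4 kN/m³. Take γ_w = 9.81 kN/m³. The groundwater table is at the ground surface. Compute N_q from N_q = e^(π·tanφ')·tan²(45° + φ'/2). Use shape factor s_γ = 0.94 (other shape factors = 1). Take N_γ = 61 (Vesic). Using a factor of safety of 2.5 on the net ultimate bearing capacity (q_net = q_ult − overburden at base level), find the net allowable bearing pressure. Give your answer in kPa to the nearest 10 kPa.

N_q = e^(π·tan36.5°)·tan²(63.25°) = 40.24.
Water table at ground surface, so effective unit weight γ' = 20.4 − 9.81 = 10.59 kN/m³ is used throughout; overburden q = 10.59 × 0.83 = 8.7897 kPa; the same γ' applies in the ½γBN_γ term.
Surcharge term q·N_q = 8.7897 × 40.24 = 353.69 kPa; self-weight term 0.5·γ·B·N_γ·s_γ = 0.5 × 10.59 × 3.2 × 61 × 0.94 = 971.57 kPa.
q_ult = 353.69 + 971.57 = 1325.3 kPa.
q_net = 1325.3 − 8.7897 = 1316.5 kPa.
q_all(net) = 1316.5 / 2.5 = 526.59 kPa.

q_all(net) ≈ 530 kPa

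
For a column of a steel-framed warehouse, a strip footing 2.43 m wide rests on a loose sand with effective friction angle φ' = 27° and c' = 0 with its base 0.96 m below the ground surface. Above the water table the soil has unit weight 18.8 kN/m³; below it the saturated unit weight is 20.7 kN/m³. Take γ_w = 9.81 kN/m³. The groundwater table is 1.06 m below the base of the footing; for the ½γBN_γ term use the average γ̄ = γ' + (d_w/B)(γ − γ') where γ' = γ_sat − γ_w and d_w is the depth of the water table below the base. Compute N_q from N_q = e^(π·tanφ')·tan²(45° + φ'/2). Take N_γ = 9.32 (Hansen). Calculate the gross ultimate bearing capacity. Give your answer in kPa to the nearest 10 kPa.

tan27° = 0.5095, so N_q = e^(π×0.5095)·tan²(58.5°) = 4.957 × 2.663 = 13.2.
Effective surcharge at the founding depth q = γ·D_f = 18.8 × 0.96 = 18.048 kPa.
With d_w = 1.06 m < B, γ̄ = 10.89 + (1.06/2.43) × (18.8 − 10.89) = 14.34 kN/m³.
q_ult = q·N_q + 0.5·γ·B·N_γ
     = 18.048 × 13.199 + 0.5 × 14.34 × 2.43 × 9.32
     = 238.22 + 162.39 = 400.61 kPa.

q_ult ≈ 400 kPa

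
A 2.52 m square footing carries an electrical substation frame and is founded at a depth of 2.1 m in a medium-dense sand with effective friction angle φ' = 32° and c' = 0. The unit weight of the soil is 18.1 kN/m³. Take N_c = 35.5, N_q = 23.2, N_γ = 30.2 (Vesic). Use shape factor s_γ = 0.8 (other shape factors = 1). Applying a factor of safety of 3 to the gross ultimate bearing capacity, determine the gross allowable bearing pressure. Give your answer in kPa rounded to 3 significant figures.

Effective surcharge at the founding depth q = γ·D_f = 18.1 × 2.1 = 38.01 kPa.
q_ult = q·N_q + 0.5·γ·B·N_γ·s_γ
     = 38.01 × 23.2 + 0.5 × 18.1 × 2.52 × 30.2 × 0.8
     = 881.83 + 550.99 = 1432.8 kPa.
q_all = q_ult / FS = 1432.8 / 3 = 477.61 kPa.

q_all ≈ 478 kPa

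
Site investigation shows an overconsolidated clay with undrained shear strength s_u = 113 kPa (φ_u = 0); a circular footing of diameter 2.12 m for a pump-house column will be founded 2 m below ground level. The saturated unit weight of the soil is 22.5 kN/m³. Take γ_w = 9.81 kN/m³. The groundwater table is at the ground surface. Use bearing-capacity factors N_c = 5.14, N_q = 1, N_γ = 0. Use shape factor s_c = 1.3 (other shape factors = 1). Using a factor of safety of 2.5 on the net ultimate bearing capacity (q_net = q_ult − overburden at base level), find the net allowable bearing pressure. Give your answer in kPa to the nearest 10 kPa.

γ' = 22.5 − 9.81 = 12.69 kN/m³ (submerged throughout). q = 12.69 × 2 = 25.38 kPa.
c·N_c·s_c = 113 × 5.14 × 1.3 = 755.07 kPa
q·N_q = 25.38 × 1 = 25.38 kPa
q_ult = 755.07 + 25.38 = 780.45 kPa.
q_net = 780.45 − 25.38 = 755.07 kPa.
q_all(net) = 755.07 / 2.5 = 302.03 kPa.

q_all(net) ≈ 300 kPa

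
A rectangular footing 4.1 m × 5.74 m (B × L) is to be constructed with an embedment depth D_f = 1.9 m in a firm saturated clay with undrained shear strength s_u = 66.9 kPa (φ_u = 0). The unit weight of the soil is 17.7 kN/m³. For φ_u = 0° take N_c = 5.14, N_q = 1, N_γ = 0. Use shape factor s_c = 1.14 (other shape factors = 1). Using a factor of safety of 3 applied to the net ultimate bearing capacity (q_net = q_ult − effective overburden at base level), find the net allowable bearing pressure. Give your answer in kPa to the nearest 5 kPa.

Effective surcharge at the founding depth q = γ·D_f = 17.7 × 1.9 = 33.63 kPa.
q_ult = c·N_c·s_c + q·N_q
     = 66.9 × 5.14 × 1.14 + 33.63 × 1
     = 392.01 + 33.63 = 425.64 kPa.
Net ultimate: q_net = 425.64 − 33.63 = 392.01 kPa.
q_all(net) = 392.01 / 3 = 130.67 kPa.

q_all(net) ≈ 130 kPa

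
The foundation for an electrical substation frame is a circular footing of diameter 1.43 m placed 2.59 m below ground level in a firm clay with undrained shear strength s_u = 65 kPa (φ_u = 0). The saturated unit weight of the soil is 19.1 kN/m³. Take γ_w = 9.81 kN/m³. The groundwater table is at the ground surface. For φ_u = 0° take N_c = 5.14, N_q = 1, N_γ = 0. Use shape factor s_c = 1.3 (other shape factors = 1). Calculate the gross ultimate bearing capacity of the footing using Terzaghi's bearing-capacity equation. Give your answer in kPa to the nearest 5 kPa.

Water table at ground surface, so effective unit weight γ' = 19.1 − 9.81 = 9.29 kN/m³ is used throughout; overburden q = 9.29 × 2.59 = 24.061 kPa.
Cohesion term c·N_c·s_c = 65 × 5.14 × 1.3 = 434.33 kPa; surcharge term q·N_q = 24.061 × 1 = 24.061 kPa.
q_ult = 434.33 + 24.061 = 458.39 kPa.

q_ult ≈ 460 kPa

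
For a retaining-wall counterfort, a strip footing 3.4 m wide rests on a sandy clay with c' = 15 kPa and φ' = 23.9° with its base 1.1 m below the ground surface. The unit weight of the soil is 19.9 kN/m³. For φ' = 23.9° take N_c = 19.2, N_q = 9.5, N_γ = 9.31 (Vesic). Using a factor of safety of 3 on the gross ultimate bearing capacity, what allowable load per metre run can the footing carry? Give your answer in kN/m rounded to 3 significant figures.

q = γ·D_f = 19.9 × 1.1 = 21.89 kPa.
c·N_c = 15 × 19.2 = 288 kPa
q·N_q = 21.89 × 9.5 = 207.96 kPa
0.5·γ·B·N_γ = 0.5 × 19.9 × 3.4 × 9.31 = 314.96 kPa
q_ult = 288 + 207.96 + 314.96 = 810.91 kPa.
Gross allowable pressure q_all = 810.91 / 3 = 270.3 kPa.
Allowable wall load = q_all × B = 270.3 × 3.4 = 919.03 kN per metre run.

≈ 919 kN/m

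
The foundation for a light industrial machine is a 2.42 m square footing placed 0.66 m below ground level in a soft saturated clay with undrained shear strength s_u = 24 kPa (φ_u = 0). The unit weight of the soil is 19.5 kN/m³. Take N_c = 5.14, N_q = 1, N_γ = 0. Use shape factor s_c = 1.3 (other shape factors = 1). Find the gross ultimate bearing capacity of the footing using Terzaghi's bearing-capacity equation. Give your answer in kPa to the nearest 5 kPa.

Overburden at base level: q = 19.5 × 0.66 = 12.87 kPa.
Cohesion term c·N_c·s_c = 24 × 5.14 × 1.3 = 160.37 kPa; surcharge term q·N_q = 12.87 × 1 = 12.87 kPa.
q_ult = 160.37 + 12.87 = 173.24 kPa.

q_ult ≈ 175 kPa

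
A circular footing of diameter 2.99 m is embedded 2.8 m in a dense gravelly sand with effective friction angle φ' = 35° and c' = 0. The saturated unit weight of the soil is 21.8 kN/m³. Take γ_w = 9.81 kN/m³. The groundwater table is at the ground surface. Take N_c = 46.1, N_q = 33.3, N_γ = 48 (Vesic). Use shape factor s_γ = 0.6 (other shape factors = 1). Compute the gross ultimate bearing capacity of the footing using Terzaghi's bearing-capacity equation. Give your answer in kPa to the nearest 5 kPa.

q_ult ≈ 1635 kPa

Water table at ground surface, so effective unit weight γ' = 21.8 − 9.81 = 11.99 kN/m³ is used throughout; overburden q = 11.99 × 2.8 = 33.572 kPa; the same γ' applies in the ½γBN_γ term.
Surcharge term q·N_q = 33.572 × 33.3 = 1117.9 kPa; self-weight term 0.5·γ·B·N_γ·s_γ = 0.5 × 11.99 × 2.99 × 48 × 0.6 = 516.24 kPa.
q_ult = 1117.9 + 516.24 = 1634.2 kPa.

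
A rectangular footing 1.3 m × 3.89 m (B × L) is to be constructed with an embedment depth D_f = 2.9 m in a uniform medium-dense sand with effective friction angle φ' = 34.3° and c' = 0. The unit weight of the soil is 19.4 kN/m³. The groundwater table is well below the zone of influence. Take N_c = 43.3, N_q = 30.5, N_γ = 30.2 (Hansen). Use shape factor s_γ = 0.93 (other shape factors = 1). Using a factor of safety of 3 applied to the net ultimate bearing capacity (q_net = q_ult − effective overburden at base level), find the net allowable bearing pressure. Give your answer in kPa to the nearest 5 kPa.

Overburden at base level: q = 19.4 × 2.9 = 56.26 kPa.
Surcharge term q·N_q = 56.26 × 30.5 = 1715.9 kPa; self-weight term 0.5·γ·B·N_γ·s_γ = 0.5 × 19.4 × 1.3 × 30.2 × 0.93 = 354.16 kPa.
q_ult = 1715.9 + 354.16 = 2070.1 kPa.
Net ultimate: q_net = 2070.1 − 56.26 = 2013.8 kPa.
q_all(net) = 2013.8 / 3 = 671.28 kPa.

q_all(net) ≈ 670 kPa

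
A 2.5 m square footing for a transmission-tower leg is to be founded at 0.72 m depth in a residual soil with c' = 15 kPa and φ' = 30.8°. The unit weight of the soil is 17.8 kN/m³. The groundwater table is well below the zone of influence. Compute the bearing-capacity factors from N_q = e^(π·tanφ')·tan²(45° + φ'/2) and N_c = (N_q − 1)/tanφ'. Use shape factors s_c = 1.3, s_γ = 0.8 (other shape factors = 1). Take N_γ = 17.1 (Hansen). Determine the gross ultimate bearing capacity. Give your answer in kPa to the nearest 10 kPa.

tan30.8° = 0.5961, so N_q = e^(π×0.5961)·tan²(60.4°) = 6.506 × 3.099 = 20.16.
N_c = (20.16 − 1)/tan30.8° = 32.14.
q = γ·D_f = 17.8 × 0.72 = 12.816 kPa.
c·N_c·s_c = 15 × 32.143 × 1.3 = 626.79 kPa
q·N_q = 12.816 × 20.161 = 258.38 kPa
0.5·γ·B·N_γ·s_γ = 0.5 × 17.8 × 2.5 × 17.1 × 0.8 = 304.38 kPa
q_ult = 626.79 + 258.38 + 304.38 = 1189.6 kPa.

q_ult ≈ 1190 kPa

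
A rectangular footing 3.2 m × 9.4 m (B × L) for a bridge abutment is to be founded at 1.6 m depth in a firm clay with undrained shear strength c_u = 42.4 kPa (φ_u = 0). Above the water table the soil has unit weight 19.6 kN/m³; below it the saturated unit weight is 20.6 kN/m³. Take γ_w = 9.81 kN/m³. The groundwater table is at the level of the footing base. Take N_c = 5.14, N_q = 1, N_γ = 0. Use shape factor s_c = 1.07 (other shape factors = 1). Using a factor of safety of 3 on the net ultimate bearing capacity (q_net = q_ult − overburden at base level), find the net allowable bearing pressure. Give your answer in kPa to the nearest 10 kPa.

Overburden at base level: q = 19.6 × 1.6 = 31.36 kPa.
Cohesion term c·N_c·s_c = 42.4 × 5.14 × 1.07 = 233.19 kPa; surcharge term q·N_q = 31.36 × 1 = 31.36 kPa.
q_ult = 233.19 + 31.36 = 264.55 kPa.
q_net = 264.55 − 31.36 = 233.19 kPa.
q_all(net) = 233.19 / 3 = 77.731 kPa.

q_all(net) ≈ 80 kPa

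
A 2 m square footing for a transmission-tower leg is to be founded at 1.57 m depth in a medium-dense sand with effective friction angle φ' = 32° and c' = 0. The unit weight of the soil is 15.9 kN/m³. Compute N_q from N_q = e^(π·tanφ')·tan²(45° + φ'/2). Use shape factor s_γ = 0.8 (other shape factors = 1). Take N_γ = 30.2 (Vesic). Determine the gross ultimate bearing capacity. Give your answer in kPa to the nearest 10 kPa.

q_ult ≈ 960 kPa

tan32° = 0.6249, so N_q = e^(π×0.6249)·tan²(61°) = 7.121 × 3.255 = 23.18.
Effective surcharge at the founding depth q = γ·D_f = 15.9 × 1.57 = 24.963 kPa.
q_ult = q·N_q + 0.5·γ·B·N_γ·s_γ
     = 24.963 × 23.177 + 0.5 × 15.9 × 2 × 30.2 × 0.8
     = 578.56 + 384.14 = 962.71 kPa.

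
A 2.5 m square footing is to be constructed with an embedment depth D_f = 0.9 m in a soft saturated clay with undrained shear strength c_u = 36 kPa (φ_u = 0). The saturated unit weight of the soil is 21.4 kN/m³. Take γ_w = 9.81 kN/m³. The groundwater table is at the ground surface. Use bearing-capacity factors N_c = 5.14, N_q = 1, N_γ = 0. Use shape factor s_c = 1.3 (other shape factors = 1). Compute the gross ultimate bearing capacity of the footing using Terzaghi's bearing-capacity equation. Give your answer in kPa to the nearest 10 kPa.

γ' = 21.4 − 9.81 = 11.59 kN/m³ (submerged throughout). q = 11.59 × 0.9 = 10.431 kPa.
c·N_c·s_c = 36 × 5.14 × 1.3 = 240.55 kPa
q·N_q = 10.431 × 1 = 10.431 kPa
q_ult = 240.55 + 10.431 = 250.98 kPa.

q_ult ≈ 250 kPa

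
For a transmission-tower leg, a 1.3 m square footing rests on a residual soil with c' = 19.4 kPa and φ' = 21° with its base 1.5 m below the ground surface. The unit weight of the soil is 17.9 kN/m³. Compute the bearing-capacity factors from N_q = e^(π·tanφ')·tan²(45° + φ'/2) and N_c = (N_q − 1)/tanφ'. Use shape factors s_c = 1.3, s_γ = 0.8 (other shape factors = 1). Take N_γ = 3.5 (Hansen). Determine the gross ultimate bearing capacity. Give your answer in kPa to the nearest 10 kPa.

q_ult ≈ 620 kPa

tan21° = 0.3839, so N_q = e^(π×0.3839)·tan²(55.5°) = 3.34 × 2.117 = 7.07.
N_c = (7.07 − 1)/tan21° = 15.81.
Overburden at base level: q = 17.9 × 1.5 = 26.85 kPa.
Cohesion term c·N_c·s_c = 19.4 × 15.815 × 1.3 = 398.85 kPa; surcharge term q·N_q = 26.85 × 7.0708 = 189.85 kPa; self-weight term 0.5·γ·B·N_γ·s_γ = 0.5 × 17.9 × 1.3 × 3.5 × 0.8 = 32.578 kPa.
q_ult = 398.85 + 189.85 + 32.578 = 621.28 kPa.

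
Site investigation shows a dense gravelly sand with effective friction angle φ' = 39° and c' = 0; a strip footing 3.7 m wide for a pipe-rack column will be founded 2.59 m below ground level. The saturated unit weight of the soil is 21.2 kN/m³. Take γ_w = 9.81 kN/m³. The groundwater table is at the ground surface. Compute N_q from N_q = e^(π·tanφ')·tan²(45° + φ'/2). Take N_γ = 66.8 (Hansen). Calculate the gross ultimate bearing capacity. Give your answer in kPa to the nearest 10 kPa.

q_ult ≈ 3060 kPa

tan39° = 0.8098, so N_q = e^(π×0.8098)·tan²(64.5°) = 12.731 × 4.395 = 55.96.
Water table at ground surface, so effective unit weight γ' = 21.2 − 9.81 = 11.39 kN/m³ is used throughout; overburden q = 11.39 × 2.59 = 29.5 kPa; the same γ' applies in the ½γBN_γ term.
Surcharge term q·N_q = 29.5 × 55.957 = 1650.8 kPa; self-weight term 0.5·γ·B·N_γ = 0.5 × 11.39 × 3.7 × 66.8 = 1407.6 kPa.
q_ult = 1650.8 + 1407.6 = 3058.3 kPa.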